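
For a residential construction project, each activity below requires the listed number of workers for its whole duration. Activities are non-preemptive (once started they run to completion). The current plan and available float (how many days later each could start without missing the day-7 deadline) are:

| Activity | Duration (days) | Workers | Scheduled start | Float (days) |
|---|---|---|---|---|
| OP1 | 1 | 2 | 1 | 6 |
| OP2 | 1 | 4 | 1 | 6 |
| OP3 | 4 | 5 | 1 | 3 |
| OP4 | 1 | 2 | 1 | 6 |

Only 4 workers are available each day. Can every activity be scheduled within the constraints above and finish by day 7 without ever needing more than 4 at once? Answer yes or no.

The minimum achievable peak is 5; 4 < 5, so no feasible schedule stays within the cap.

no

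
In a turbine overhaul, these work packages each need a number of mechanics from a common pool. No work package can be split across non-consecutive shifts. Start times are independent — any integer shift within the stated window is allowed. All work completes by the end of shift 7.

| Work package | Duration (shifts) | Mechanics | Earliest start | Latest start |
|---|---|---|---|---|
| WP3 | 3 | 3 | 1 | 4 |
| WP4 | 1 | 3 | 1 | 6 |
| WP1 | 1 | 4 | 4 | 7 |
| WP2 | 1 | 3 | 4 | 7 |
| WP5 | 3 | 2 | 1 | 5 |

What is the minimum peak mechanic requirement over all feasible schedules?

Early-start (WP3@1, WP4@1, WP1@4, WP2@4, WP5@1) gives peak 8: s1:8  s2:5  s3:5  s4:7  s5:0  s6:0  s7:0.
Shift WP4→4, WP1→5, WP2→6.
Schedule WP3@1, WP4@4, WP1@5, WP2@6, WP5@1: s1:5  s2:5  s3:5  s4:3  s5:4  s6:3  s7:0 — peak 5.

5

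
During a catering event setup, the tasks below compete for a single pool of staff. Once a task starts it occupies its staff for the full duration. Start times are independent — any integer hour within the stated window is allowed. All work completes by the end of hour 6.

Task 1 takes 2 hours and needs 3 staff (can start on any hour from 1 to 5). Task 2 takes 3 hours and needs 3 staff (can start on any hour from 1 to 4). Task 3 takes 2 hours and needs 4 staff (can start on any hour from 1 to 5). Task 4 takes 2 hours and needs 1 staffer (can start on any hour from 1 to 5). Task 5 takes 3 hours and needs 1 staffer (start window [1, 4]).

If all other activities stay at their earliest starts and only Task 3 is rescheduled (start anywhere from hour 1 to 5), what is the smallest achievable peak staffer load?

8

Task 3@1: h1:12  h2:12  h3:4  h4:0  h5:0  h6:0 → peak 12
Task 3@2: h1:8  h2:12  h3:8  h4:0  h5:0  h6:0 → peak 12
Task 3@3: h1:8  h2:8  h3:8  h4:4  h5:0  h6:0 → peak 8
Task 3@4: h1:8  h2:8  h3:4  h4:4  h5:4  h6:0 → peak 8
Task 3@5: h1:8  h2:8  h3:4  h4:0  h5:4  h6:4 → peak 8
Best is Task 3@3, peak 8.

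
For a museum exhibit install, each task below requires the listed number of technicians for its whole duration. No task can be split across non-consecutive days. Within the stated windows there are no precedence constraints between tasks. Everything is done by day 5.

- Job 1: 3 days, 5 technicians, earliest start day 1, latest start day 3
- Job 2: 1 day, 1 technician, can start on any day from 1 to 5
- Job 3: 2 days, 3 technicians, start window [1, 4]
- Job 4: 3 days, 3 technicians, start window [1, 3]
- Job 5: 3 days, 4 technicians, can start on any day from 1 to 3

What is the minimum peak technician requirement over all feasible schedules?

12

Early-start (Job 1@1, Job 2@1, Job 3@1, Job 4@1, Job 5@1) gives peak 16: d1:16  d2:15  d3:12  d4:0  d5:0.
Shift Job 5→3.
Schedule Job 1@1, Job 2@1, Job 3@1, Job 4@1, Job 5@3: d1:12  d2:11  d3:12  d4:4  d5:4 — peak 12.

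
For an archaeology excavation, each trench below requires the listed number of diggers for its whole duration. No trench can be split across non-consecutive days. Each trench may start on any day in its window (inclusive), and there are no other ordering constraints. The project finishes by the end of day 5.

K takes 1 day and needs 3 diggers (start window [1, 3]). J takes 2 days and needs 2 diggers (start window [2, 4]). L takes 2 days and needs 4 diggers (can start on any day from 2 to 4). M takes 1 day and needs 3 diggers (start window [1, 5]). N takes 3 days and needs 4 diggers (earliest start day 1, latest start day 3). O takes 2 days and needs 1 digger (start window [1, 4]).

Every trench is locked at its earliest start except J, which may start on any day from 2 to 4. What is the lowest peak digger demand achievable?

J@2: d1:11  d2:11  d3:10  d4:0  d5:0 → peak 11
J@3: d1:11  d2:9  d3:10  d4:2  d5:0 → peak 11
J@4: d1:11  d2:9  d3:8  d4:2  d5:2 → peak 11
Best is J@2, peak 11.

11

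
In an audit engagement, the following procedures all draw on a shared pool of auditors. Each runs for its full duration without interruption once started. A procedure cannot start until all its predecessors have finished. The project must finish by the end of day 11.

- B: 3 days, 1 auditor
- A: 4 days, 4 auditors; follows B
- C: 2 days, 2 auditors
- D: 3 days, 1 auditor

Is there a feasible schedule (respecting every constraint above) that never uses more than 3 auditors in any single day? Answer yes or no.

no

The minimum achievable peak is 4; 3 < 4, so no feasible schedule stays within the cap.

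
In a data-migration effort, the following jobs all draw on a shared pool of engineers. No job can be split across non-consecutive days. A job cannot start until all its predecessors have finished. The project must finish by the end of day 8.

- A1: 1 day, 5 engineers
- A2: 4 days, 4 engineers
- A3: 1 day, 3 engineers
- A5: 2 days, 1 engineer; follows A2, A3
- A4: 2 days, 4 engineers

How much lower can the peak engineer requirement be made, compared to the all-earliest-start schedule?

Early-start peak: d1:16  d2:8  d3:4  d4:4  d5:1  d6:1  d7:0  d8:0 ⇒ 16.
Leveled (A1@1, A2@2, A3@6, A5@7, A4@7): d1:5  d2:4  d3:4  d4:4  d5:4  d6:3  d7:5  d8:5 ⇒ 5.
Reduction 16 − 5 = 11.

11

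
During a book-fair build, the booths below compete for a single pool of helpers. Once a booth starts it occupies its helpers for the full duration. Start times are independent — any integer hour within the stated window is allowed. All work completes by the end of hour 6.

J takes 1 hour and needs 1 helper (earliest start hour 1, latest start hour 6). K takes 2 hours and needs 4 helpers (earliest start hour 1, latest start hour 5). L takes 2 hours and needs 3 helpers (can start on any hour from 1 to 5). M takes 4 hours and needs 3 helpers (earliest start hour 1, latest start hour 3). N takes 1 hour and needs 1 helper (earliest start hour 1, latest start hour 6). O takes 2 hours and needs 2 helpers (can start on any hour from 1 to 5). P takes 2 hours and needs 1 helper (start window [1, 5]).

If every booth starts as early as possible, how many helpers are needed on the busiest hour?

Early-start schedule: J@1, K@1, L@1, M@1, N@1, O@1, P@1.
Load per hour: hour 1: 15, hour 2: 13, hour 3: 3, hour 4: 3, hour 5: 0, hour 6: 0.
Peak is 15.

15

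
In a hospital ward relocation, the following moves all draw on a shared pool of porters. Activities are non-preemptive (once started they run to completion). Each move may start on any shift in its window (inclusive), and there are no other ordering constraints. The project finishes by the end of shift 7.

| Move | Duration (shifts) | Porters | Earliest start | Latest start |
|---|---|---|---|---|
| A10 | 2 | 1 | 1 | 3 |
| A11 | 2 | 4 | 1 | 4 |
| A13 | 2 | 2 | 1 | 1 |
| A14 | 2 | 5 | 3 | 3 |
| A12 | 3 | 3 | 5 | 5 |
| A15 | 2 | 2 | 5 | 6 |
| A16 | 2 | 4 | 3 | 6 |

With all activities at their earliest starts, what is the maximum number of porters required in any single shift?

9

Early-start schedule: A10@1, A11@1, A13@1, A14@3, A12@5, A15@5, A16@3.
Load per shift: shift 1: 7, shift 2: 7, shift 3: 9, shift 4: 9, shift 5: 5, shift 6: 5, shift 7: 3.
Peak is 9.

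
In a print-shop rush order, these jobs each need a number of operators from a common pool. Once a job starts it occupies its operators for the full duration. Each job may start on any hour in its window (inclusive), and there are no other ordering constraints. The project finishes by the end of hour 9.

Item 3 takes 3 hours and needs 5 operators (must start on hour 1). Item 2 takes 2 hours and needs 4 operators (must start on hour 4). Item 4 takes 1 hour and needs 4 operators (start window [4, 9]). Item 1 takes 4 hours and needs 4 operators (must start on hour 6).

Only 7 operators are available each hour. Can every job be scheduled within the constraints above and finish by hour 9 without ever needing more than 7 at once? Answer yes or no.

The minimum achievable peak is 8; 7 < 8, so no feasible schedule stays within the cap.

no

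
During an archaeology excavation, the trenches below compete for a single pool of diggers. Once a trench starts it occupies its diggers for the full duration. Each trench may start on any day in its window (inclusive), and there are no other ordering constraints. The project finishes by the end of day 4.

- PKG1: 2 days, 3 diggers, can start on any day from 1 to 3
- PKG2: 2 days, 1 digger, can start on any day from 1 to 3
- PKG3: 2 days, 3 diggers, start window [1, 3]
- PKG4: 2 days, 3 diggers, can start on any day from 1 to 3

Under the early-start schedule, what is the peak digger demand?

10

Early-start schedule: PKG1@1, PKG2@1, PKG3@1, PKG4@1.
Load per day: day 1: 10, day 2: 10, day 3: 0, day 4: 0.
Peak is 10.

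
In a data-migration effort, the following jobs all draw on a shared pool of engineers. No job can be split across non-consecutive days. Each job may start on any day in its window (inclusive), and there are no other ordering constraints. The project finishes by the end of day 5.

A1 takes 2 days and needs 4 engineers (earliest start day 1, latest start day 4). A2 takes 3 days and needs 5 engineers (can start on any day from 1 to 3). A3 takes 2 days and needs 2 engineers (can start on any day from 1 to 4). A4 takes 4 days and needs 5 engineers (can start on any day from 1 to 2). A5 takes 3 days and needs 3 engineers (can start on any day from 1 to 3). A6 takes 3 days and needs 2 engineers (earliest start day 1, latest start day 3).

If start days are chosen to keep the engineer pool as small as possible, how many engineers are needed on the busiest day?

15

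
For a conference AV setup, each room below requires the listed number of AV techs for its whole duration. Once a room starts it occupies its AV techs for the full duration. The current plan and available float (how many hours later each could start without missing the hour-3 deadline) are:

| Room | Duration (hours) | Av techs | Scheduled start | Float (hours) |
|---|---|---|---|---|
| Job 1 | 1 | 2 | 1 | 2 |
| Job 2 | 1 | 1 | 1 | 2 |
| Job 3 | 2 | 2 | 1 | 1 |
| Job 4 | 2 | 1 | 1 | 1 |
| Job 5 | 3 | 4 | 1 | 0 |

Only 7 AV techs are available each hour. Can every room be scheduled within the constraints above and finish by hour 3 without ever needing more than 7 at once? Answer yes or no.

Schedule Job 1@1, Job 2@1, Job 3@2, Job 4@2, Job 5@1: h1:7  h2:7  h3:7 — peak 7 ≤ 7.

yes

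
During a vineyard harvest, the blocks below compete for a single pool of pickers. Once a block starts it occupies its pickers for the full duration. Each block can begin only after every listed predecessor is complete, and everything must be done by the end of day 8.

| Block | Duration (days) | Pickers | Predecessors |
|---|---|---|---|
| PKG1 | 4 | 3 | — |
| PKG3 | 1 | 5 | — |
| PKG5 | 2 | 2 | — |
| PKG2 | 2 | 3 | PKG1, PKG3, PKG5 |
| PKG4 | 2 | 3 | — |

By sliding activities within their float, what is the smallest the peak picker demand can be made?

Early-start (PKG1@1, PKG3@1, PKG5@1, PKG2@5, PKG4@1) gives peak 13: d1:13  d2:8  d3:3  d4:3  d5:3  d6:3  d7:0  d8:0.
Shift PKG3→5, PKG2→6, PKG4→3.
Schedule PKG1@1, PKG3@5, PKG5@1, PKG2@6, PKG4@3: d1:5  d2:5  d3:6  d4:6  d5:5  d6:3  d7:3  d8:0 — peak 6.

6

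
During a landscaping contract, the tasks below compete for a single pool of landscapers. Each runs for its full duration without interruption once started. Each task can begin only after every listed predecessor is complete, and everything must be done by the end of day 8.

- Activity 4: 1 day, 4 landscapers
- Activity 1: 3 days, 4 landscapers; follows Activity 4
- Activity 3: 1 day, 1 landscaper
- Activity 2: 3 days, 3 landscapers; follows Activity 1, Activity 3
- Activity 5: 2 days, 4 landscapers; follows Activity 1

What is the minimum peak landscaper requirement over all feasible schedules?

7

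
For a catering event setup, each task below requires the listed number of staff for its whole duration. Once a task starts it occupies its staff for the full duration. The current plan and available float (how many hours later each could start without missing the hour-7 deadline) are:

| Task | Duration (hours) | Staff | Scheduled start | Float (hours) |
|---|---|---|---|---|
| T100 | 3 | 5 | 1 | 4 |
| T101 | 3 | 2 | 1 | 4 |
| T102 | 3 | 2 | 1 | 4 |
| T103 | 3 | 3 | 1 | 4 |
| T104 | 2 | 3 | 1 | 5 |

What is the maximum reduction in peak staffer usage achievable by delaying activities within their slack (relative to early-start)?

Early-start peak: h1:15  h2:15  h3:12  h4:0  h5:0  h6:0  h7:0 ⇒ 15.
Leveled (T100@1, T101@1, T102@4, T103@4, T104@4): h1:7  h2:7  h3:7  h4:8  h5:8  h6:5  h7:0 ⇒ 8.
Reduction 15 − 8 = 7.

7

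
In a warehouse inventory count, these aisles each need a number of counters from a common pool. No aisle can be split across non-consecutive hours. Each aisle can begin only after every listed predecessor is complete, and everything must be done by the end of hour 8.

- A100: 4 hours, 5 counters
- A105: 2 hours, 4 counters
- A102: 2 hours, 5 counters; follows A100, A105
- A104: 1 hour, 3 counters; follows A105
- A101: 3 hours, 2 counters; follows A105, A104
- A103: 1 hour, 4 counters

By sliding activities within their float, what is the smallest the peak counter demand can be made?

Early-start (A100@1, A105@1, A102@5, A104@3, A101@4, A103@1) gives peak 13: h1:13  h2:9  h3:8  h4:7  h5:7  h6:7  h7:0  h8:0.
Shift A100→3, A102→7.
Schedule A100@3, A105@1, A102@7, A104@3, A101@4, A103@1: h1:8  h2:4  h3:8  h4:7  h5:7  h6:7  h7:5  h8:5 — peak 8.

8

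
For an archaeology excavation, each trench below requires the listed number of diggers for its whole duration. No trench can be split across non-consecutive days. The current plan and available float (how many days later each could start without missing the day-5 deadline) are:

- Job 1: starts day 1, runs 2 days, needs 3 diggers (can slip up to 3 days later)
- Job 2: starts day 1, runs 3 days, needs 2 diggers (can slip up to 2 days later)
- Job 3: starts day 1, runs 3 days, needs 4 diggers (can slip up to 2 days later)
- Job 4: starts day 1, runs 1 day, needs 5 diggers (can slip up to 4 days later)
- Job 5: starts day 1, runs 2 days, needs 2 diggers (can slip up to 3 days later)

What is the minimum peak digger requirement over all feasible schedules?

Early-start (Job 1@1, Job 2@1, Job 3@1, Job 4@1, Job 5@1) gives peak 16: d1:16  d2:11  d3:6  d4:0  d5:0.
Shift Job 2→2, Job 3→3, Job 5→2.
Schedule Job 1@1, Job 2@2, Job 3@3, Job 4@1, Job 5@2: d1:8  d2:7  d3:8  d4:6  d5:4 — peak 8.

8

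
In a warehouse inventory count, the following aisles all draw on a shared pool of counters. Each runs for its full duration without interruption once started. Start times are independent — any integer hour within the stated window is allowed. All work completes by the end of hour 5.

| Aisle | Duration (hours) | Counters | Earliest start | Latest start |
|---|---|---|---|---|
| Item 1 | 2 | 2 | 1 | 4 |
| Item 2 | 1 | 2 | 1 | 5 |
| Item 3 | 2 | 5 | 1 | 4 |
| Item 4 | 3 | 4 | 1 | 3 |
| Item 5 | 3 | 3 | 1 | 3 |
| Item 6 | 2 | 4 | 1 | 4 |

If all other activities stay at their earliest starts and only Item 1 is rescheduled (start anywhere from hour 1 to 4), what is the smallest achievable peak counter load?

18

Item 1@1: h1:20  h2:18  h3:7  h4:0  h5:0 → peak 20
Item 1@2: h1:18  h2:18  h3:9  h4:0  h5:0 → peak 18
Item 1@3: h1:18  h2:16  h3:9  h4:2  h5:0 → peak 18
Item 1@4: h1:18  h2:16  h3:7  h4:2  h5:2 → peak 18
Best is Item 1@2, peak 18.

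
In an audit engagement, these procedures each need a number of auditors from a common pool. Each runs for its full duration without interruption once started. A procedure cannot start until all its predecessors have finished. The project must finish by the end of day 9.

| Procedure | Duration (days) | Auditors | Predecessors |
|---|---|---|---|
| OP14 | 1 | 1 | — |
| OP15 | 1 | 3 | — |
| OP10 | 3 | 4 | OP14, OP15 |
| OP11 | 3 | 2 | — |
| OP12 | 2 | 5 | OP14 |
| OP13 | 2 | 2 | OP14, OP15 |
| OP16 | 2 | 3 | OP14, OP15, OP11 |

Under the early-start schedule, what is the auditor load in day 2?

13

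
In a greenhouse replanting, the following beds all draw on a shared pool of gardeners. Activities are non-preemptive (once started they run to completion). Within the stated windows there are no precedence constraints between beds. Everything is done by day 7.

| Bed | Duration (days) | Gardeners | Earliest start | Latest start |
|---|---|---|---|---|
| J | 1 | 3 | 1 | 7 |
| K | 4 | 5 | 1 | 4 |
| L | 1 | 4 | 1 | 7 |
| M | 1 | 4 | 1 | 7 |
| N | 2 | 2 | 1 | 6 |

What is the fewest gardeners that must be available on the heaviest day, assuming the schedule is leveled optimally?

6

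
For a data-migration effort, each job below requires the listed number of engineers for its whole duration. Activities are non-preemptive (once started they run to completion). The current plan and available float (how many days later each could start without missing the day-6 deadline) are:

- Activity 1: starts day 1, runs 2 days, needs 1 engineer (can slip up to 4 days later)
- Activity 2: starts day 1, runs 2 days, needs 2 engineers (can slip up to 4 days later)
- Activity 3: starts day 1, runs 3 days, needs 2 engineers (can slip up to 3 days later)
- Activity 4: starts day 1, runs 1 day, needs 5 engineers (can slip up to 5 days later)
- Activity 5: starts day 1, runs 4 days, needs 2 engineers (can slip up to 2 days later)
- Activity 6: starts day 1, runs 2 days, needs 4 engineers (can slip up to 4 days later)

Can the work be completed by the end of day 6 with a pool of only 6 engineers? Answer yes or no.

yes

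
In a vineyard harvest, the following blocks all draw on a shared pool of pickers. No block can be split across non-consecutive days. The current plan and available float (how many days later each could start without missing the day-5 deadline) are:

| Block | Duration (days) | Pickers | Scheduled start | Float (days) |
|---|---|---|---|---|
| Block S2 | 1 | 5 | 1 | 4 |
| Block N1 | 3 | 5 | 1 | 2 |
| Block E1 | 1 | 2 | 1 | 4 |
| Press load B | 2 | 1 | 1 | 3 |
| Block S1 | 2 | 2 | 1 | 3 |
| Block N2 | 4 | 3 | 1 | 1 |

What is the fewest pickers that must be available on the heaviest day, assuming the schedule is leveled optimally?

Early-start (Block S2@1, Block N1@1, Block E1@1, Press load B@1, Block S1@1, Block N2@1) gives peak 18: d1:18  d2:11  d3:8  d4:3  d5:0.
Shift Block N1→3, Block E1→2, Block N2→2.
Schedule Block S2@1, Block N1@3, Block E1@2, Press load B@1, Block S1@1, Block N2@2: d1:8  d2:8  d3:8  d4:8  d5:8 — peak 8.
Total picker-days = 40 over 5 days ⇒ peak ≥ ⌈40/5⌉ = 8, so 8 is optimal.

8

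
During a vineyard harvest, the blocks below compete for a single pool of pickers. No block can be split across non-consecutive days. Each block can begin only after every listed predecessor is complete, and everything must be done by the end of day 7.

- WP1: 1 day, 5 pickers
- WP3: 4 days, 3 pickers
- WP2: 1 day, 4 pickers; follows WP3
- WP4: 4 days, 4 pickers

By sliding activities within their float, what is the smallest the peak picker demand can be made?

7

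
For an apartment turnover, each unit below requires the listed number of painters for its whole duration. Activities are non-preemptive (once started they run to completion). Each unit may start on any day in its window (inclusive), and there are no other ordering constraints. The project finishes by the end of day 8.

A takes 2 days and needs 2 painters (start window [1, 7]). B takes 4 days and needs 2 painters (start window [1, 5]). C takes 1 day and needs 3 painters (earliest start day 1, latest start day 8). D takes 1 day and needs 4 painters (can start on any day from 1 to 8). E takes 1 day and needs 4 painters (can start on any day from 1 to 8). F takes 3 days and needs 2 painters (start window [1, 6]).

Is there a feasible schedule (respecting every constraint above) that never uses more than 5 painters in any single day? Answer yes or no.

yes

Schedule A@1, B@1, C@6, D@7, E@8, F@3: d1:4  d2:4  d3:4  d4:4  d5:2  d6:3  d7:4  d8:4 — peak 4 ≤ 5.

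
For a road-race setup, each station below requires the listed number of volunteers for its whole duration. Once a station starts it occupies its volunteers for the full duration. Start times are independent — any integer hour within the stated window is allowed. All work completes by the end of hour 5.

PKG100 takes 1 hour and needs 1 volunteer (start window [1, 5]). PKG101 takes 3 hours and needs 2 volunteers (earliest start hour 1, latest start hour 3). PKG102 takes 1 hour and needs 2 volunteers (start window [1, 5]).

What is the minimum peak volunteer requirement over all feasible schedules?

2

Early-start (PKG100@1, PKG101@1, PKG102@1) gives peak 5: h1:5  h2:2  h3:2  h4:0  h5:0.
Shift PKG101→2, PKG102→5.
Schedule PKG100@1, PKG101@2, PKG102@5: h1:1  h2:2  h3:2  h4:2  h5:2 — peak 2.
Total volunteer-hours = 9 over 5 hours ⇒ peak ≥ ⌈9/5⌉ = 2, so 2 is optimal.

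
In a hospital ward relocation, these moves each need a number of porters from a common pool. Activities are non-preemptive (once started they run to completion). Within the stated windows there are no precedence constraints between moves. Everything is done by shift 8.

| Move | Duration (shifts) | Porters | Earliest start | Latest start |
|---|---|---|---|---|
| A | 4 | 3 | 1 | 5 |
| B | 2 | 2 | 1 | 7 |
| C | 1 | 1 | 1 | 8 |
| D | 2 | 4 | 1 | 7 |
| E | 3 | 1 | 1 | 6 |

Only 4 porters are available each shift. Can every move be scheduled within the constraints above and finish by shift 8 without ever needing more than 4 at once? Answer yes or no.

Schedule A@1, B@5, C@1, D@7, E@2: s1:4  s2:4  s3:4  s4:4  s5:2  s6:2  s7:4  s8:4 — peak 4 ≤ 4.

yes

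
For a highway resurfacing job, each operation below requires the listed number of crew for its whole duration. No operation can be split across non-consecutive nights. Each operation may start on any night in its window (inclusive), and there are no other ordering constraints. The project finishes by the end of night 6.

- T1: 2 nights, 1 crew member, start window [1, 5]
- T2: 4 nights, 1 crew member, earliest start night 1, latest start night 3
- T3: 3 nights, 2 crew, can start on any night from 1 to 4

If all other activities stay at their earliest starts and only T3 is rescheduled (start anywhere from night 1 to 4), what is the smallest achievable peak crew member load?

3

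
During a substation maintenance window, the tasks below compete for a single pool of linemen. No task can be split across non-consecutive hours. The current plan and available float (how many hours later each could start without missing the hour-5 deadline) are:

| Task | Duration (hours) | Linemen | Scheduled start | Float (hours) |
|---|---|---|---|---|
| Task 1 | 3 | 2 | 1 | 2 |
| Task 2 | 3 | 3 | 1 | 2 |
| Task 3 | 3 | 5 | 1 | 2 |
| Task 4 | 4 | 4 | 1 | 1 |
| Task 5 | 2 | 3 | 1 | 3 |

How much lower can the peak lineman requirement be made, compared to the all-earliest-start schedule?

3

Early-start peak: h1:17  h2:17  h3:14  h4:4  h5:0 ⇒ 17.
Leveled (Task 1@1, Task 2@1, Task 3@1, Task 4@1, Task 5@4): h1:14  h2:14  h3:14  h4:7  h5:3 ⇒ 14.
Reduction 17 − 14 = 3.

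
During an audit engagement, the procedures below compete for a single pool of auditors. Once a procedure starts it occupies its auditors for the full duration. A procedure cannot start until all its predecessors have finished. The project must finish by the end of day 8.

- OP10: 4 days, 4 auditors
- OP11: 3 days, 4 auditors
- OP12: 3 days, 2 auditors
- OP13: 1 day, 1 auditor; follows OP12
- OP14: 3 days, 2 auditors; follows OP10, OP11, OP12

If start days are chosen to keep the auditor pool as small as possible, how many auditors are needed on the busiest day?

10

Schedule OP10@1, OP11@1, OP12@1, OP13@4, OP14@5: d1:10  d2:10  d3:10  d4:5  d5:2  d6:2  d7:2  d8:0 — peak 10.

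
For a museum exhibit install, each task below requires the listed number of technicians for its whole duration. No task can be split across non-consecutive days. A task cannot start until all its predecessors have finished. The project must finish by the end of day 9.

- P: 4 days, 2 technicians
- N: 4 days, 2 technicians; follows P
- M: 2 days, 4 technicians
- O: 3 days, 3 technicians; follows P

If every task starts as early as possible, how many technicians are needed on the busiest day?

Early-start schedule: P@1, N@5, M@1, O@5.
Load per day: day 1: 6, day 2: 6, day 3: 2, day 4: 2, day 5: 5, day 6: 5, day 7: 5, day 8: 2, day 9: 0.
Peak is 6.

6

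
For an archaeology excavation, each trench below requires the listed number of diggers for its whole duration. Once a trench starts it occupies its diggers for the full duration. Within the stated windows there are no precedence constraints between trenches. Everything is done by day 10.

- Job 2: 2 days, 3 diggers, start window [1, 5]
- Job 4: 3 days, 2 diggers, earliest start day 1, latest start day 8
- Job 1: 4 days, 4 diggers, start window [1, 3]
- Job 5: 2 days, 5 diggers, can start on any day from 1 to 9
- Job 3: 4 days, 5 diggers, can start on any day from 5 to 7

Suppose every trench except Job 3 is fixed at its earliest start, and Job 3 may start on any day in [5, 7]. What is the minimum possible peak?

14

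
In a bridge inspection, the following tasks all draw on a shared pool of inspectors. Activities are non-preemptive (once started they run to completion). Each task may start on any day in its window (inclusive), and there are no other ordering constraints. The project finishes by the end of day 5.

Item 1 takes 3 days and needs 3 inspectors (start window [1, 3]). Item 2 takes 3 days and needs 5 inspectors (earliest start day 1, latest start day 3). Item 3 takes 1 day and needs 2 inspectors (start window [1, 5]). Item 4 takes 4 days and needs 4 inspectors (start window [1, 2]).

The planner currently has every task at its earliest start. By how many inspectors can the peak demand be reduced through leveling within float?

2

Early-start peak: d1:14  d2:12  d3:12  d4:4  d5:0 ⇒ 14.
Leveled (Item 1@1, Item 2@1, Item 3@1, Item 4@2): d1:10  d2:12  d3:12  d4:4  d5:4 ⇒ 12.
Reduction 14 − 12 = 2.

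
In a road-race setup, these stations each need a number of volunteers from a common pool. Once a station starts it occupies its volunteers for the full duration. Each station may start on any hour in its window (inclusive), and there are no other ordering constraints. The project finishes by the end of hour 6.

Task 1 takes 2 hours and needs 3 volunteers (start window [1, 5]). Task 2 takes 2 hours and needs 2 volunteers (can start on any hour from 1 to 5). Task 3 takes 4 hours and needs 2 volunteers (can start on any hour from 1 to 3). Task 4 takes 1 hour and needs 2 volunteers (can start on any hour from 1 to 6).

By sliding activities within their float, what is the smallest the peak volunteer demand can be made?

4

Early-start (Task 1@1, Task 2@1, Task 3@1, Task 4@1) gives peak 9: h1:9  h2:7  h3:2  h4:2  h5:0  h6:0.
Shift Task 2→3, Task 3→3, Task 4→5.
Schedule Task 1@1, Task 2@3, Task 3@3, Task 4@5: h1:3  h2:3  h3:4  h4:4  h5:4  h6:2 — peak 4.
Total volunteer-hours = 20 over 6 hours ⇒ peak ≥ ⌈20/6⌉ = 4, so 4 is optimal.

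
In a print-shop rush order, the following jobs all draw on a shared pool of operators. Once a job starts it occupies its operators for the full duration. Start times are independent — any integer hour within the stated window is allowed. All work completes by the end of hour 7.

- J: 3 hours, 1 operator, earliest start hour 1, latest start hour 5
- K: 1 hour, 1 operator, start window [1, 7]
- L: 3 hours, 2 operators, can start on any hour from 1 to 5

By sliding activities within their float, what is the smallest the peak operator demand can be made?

2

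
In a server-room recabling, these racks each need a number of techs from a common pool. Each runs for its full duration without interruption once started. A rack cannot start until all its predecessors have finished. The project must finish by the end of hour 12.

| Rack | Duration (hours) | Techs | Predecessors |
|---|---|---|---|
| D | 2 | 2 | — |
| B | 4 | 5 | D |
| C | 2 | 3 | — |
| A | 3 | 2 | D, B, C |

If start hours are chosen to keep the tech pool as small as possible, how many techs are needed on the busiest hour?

Schedule D@1, B@3, C@1, A@7: h1:5  h2:5  h3:5  h4:5  h5:5  h6:5  h7:2  h8:2  h9:2  h10:0  h11:0  h12:0 — peak 5.

5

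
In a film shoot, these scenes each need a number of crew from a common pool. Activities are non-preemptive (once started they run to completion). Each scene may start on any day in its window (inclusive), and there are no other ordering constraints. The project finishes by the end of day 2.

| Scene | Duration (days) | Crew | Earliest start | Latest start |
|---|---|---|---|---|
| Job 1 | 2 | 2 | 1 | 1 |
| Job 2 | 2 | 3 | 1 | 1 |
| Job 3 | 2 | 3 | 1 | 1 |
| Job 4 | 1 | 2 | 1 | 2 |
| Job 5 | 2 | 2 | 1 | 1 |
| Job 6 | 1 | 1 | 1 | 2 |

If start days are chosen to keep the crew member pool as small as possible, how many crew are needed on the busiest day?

Early-start (Job 1@1, Job 2@1, Job 3@1, Job 4@1, Job 5@1, Job 6@1) gives peak 13: d1:13  d2:10.
Shift Job 6→2.
Schedule Job 1@1, Job 2@1, Job 3@1, Job 4@1, Job 5@1, Job 6@2: d1:12  d2:11 — peak 12.
Total crew member-days = 23 over 2 days ⇒ peak ≥ ⌈23/2⌉ = 12, so 12 is optimal.

12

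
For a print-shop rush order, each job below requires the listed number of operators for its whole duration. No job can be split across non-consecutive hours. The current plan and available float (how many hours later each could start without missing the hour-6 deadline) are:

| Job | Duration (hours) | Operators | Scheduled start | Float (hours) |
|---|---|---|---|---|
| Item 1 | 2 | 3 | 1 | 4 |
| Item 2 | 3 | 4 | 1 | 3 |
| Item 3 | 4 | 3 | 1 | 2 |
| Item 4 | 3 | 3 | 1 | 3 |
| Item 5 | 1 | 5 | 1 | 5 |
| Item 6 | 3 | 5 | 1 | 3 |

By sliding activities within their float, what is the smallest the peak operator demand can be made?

11

Early-start (Item 1@1, Item 2@1, Item 3@1, Item 4@1, Item 5@1, Item 6@1) gives peak 23: h1:23  h2:18  h3:15  h4:3  h5:0  h6:0.
Shift Item 4→3, Item 5→6, Item 6→4.
Schedule Item 1@1, Item 2@1, Item 3@1, Item 4@3, Item 5@6, Item 6@4: h1:10  h2:10  h3:10  h4:11  h5:8  h6:10 — peak 11.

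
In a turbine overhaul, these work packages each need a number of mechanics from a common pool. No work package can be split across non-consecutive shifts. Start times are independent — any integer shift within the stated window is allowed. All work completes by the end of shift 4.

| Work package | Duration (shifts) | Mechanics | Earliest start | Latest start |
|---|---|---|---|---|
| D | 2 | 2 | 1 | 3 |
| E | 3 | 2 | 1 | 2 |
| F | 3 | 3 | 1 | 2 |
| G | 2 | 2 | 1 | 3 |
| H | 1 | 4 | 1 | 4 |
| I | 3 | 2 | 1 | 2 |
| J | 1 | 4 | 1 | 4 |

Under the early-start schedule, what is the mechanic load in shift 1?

At early start, shift 1 has: D, E, F, G, H, I, J.
Demand: 2 + 2 + 3 + 2 + 4 + 2 + 4 = 19.

19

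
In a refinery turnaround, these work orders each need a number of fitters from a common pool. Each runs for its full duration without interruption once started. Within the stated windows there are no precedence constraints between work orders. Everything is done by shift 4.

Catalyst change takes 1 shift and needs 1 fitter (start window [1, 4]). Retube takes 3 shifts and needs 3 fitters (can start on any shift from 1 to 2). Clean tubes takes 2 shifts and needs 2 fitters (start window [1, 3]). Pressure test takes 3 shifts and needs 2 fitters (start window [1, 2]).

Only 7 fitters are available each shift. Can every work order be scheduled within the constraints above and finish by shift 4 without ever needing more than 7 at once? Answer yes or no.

yes

Schedule Catalyst change@1, Retube@1, Clean tubes@1, Pressure test@2: s1:6  s2:7  s3:5  s4:2 — peak 7 ≤ 7.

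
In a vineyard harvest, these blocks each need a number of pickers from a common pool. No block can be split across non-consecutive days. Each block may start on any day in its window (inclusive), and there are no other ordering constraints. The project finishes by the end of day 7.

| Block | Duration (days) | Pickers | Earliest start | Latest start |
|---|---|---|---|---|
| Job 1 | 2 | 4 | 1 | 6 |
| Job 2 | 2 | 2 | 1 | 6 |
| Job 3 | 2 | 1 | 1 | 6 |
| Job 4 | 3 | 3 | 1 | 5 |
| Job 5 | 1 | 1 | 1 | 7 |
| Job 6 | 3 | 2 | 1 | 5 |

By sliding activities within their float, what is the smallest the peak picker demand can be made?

5

Early-start (Job 1@1, Job 2@1, Job 3@1, Job 4@1, Job 5@1, Job 6@1) gives peak 13: d1:13  d2:12  d3:5  d4:0  d5:0  d6:0  d7:0.
Shift Job 2→3, Job 4→3, Job 5→6, Job 6→5.
Schedule Job 1@1, Job 2@3, Job 3@1, Job 4@3, Job 5@6, Job 6@5: d1:5  d2:5  d3:5  d4:5  d5:5  d6:3  d7:2 — peak 5.
Total picker-days = 30 over 7 days ⇒ peak ≥ ⌈30/7⌉ = 5, so 5 is optimal.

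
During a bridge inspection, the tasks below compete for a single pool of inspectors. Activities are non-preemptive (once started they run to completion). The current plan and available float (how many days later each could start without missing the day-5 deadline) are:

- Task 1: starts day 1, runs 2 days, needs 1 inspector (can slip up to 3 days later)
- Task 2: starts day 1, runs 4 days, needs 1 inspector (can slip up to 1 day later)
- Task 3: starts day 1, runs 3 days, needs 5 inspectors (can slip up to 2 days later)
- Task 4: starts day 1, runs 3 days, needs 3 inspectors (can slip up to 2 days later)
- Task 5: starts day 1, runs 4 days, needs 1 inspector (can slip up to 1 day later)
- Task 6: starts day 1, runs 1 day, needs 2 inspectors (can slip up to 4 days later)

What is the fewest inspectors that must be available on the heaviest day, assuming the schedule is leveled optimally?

10

Early-start (Task 1@1, Task 2@1, Task 3@1, Task 4@1, Task 5@1, Task 6@1) gives peak 13: d1:13  d2:11  d3:10  d4:2  d5:0.
Shift Task 4→3.
Schedule Task 1@1, Task 2@1, Task 3@1, Task 4@3, Task 5@1, Task 6@1: d1:10  d2:8  d3:10  d4:5  d5:3 — peak 10.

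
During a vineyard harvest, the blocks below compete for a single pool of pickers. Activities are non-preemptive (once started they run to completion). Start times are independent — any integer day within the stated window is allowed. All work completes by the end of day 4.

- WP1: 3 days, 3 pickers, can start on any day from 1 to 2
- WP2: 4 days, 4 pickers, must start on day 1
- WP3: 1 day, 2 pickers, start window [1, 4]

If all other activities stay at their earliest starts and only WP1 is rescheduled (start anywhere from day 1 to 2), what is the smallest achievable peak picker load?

7

WP1@1: d1:9  d2:7  d3:7  d4:4 → peak 9
WP1@2: d1:6  d2:7  d3:7  d4:7 → peak 7
Best is WP1@2, peak 7.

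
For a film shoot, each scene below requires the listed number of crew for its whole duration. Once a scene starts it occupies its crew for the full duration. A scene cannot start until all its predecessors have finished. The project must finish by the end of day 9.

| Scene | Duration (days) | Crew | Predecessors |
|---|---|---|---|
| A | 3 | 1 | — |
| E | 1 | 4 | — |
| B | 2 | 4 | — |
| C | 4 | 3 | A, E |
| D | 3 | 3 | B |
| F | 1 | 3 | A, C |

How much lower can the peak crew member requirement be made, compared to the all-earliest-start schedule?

Early-start peak: d1:9  d2:5  d3:4  d4:6  d5:6  d6:3  d7:3  d8:3  d9:0 ⇒ 9.
Leveled (A@1, E@1, B@2, C@4, D@4, F@8): d1:5  d2:5  d3:5  d4:6  d5:6  d6:6  d7:3  d8:3  d9:0 ⇒ 6.
Reduction 9 − 6 = 3.

3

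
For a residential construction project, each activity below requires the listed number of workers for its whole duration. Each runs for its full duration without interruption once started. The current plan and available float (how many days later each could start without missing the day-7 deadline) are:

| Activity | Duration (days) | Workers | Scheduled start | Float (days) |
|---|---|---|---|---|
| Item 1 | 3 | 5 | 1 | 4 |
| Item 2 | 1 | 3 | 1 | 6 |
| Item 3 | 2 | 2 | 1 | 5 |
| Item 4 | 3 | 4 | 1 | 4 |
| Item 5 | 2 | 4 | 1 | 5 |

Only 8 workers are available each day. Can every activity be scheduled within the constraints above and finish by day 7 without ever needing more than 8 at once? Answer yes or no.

yes

Schedule Item 1@1, Item 2@1, Item 3@2, Item 4@4, Item 5@4: d1:8  d2:7  d3:7  d4:8  d5:8  d6:4  d7:0 — peak 8 ≤ 8.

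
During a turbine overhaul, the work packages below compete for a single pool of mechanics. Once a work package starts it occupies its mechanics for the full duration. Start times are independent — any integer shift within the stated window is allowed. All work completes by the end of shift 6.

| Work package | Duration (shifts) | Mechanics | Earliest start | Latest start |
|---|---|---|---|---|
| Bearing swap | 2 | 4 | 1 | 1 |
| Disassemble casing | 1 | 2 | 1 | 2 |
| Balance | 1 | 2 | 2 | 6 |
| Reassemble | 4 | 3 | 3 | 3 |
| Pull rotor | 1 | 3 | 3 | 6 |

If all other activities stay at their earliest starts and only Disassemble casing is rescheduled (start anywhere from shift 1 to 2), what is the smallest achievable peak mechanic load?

Disassemble casing@1: s1:6  s2:6  s3:6  s4:3  s5:3  s6:3 → peak 6
Disassemble casing@2: s1:4  s2:8  s3:6  s4:3  s5:3  s6:3 → peak 8
Best is Disassemble casing@1, peak 6.

6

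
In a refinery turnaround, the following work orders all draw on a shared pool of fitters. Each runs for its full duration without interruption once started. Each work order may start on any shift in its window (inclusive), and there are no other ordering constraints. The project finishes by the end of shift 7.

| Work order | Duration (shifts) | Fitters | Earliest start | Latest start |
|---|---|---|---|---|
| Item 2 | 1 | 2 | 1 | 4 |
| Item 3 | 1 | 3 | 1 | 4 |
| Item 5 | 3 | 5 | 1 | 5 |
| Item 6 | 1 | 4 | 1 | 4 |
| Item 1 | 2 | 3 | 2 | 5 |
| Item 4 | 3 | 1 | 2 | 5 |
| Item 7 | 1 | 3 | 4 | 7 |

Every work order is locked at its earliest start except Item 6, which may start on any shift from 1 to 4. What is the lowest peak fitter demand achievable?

10

Item 6@1: s1:14  s2:9  s3:9  s4:4  s5:0  s6:0  s7:0 → peak 14
Item 6@2: s1:10  s2:13  s3:9  s4:4  s5:0  s6:0  s7:0 → peak 13
Item 6@3: s1:10  s2:9  s3:13  s4:4  s5:0  s6:0  s7:0 → peak 13
Item 6@4: s1:10  s2:9  s3:9  s4:8  s5:0  s6:0  s7:0 → peak 10
Best is Item 6@4, peak 10.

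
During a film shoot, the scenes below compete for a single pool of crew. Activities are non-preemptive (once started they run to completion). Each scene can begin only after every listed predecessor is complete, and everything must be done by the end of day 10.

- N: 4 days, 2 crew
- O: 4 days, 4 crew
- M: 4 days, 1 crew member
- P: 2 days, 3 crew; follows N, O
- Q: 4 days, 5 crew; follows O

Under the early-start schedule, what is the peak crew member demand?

8

Early-start schedule: N@1, O@1, M@1, P@5, Q@5.
Load per day: day 1: 7, day 2: 7, day 3: 7, day 4: 7, day 5: 8, day 6: 8, day 7: 5, day 8: 5, day 9: 0, day 10: 0.
Peak is 8.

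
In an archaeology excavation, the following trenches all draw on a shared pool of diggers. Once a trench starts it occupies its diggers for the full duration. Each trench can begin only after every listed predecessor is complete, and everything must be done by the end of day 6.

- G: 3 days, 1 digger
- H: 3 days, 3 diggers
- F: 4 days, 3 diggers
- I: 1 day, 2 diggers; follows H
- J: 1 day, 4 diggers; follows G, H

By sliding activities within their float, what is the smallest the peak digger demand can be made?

7

Early-start (G@1, H@1, F@1, I@4, J@4) gives peak 9: d1:7  d2:7  d3:7  d4:9  d5:0  d6:0.
Shift J→5.
Schedule G@1, H@1, F@1, I@4, J@5: d1:7  d2:7  d3:7  d4:5  d5:4  d6:0 — peak 7.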